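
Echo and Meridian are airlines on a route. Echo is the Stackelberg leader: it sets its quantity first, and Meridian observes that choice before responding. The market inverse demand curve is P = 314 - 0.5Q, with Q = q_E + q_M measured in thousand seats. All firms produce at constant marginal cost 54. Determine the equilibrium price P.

119

The follower Meridian best-responds to any q_E: π_M = (314 - 0.5Q)q_M - 54q_M.
Setting the follower's marginal profit to zero, 260 - (1/2)q_E - q_M = 0, i.e. q_M = (260 - (1/2)q_E).
The leader anticipates this reaction. Substituting into P = 314 - 0.5Q gives P = 184 - (1/4)q_E, so π_E = (184 - (1/4)q_E)q_E - 54q_E.
Maximising: ∂π_E/∂q_E = 130 - (1/2)q_E = 0, giving q_E = 260.
Then q_M = (260 - (1/2)·260) = 130.
Total output Q = 390, so price P = 314 - (1/2)·390 = 119.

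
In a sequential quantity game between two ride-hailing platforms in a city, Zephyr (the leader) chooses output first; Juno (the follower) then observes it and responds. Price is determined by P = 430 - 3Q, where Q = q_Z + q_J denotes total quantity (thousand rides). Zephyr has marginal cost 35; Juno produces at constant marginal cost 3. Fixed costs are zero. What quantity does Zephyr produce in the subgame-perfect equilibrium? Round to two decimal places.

60.50

The follower Juno best-responds to any q_Z: π_J = (430 - 3Q)q_J - 3q_J.
Follower FOC: 427 - 3q_Z - 6q_J = 0, so q_J(q_Z) = (427 - 3q_Z)/6.
The leader anticipates this reaction. Substituting into P = 430 - 3Q gives P = 433/2 - (3/2)q_Z, so π_Z = (433/2 - (3/2)q_Z)q_Z - 35q_Z.
Leader FOC: 363/2 - 3q_Z = 0, so q_Z = 121/2.
Then q_J = (427 - 3·(121/2))/6 = 491/12.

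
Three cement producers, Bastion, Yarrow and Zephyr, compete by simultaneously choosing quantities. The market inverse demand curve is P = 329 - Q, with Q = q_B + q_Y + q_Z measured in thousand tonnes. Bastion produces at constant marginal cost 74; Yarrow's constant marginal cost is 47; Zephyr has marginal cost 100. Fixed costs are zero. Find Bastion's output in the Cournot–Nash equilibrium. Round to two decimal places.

63.50

Bastion's profit: π_B = (329 - Q)q_B - (74q_B). Setting ∂π_B/∂q_B = 0: 255 - 2q_B - (q_Y + q_Z) = 0.
Yarrow's profit: π_Y = (329 - Q)q_Y - (47q_Y). Setting ∂π_Y/∂q_Y = 0: 282 - 2q_Y - (q_B + q_Z) = 0.
Zephyr's profit: π_Z = (329 - Q)q_Z - (100q_Z). Setting ∂π_Z/∂q_Z = 0: 229 - 2q_Z - (q_B + q_Y) = 0.
Summing all 3 equations gives 766 − 4Q = 0, hence Q = 383/2.
Back-substituting: q_B = (255 − 383/2) = 127/2, q_Y = (282 − 383/2) = 181/2, q_Z = (229 − 383/2) = 75/2.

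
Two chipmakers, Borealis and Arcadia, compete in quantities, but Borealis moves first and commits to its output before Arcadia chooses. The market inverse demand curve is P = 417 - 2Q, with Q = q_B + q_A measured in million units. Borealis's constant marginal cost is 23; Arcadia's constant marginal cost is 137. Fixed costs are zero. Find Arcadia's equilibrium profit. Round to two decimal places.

84.50

Solve by backward induction. Given q_B, the follower Arcadia maximises π_A = (417 - 2q_B - 2q_A)q_A - 137q_A.
∂π_A/∂q_A = 280 - 2q_B - 4q_A = 0 gives the reaction function q_A = (280 - 2q_B)/4.
Borealis substitutes q_A(q_B) into its own profit: π_B = q_B(417 - 2q_B - (280 - 2q_B)/2) - 23q_B = (277 - q_B)q_B - 23q_B.
The leader's first-order condition 254 - 2q_B = 0 yields q_B = 127.
Then q_A = (280 - 2·127)/4 = 13/2.
Price P = 417 - 2·(267/2) = 150.
Arcadia's profit: (150 - 137)·(13/2) = 169/2.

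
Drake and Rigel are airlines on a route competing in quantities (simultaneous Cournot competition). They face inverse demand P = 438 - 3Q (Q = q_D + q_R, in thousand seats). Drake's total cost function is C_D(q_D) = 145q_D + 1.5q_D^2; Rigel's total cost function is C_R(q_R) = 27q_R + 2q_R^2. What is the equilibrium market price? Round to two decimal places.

Drake's profit: π_D = (438 - 3Q)q_D - (145q_D + (3/2)q_D²). Setting ∂π_D/∂q_D = 0: 293 - 9q_D - 3(q_R) = 0.
Rigel's first-order condition: 411 - 10q_R - 3(q_D) = 0.
So q_D = (293 - 3q_R)/9 and q_R = (411 - 3q_D)/10.
Substituting one into the other gives q_D = 1697/81 and q_R = 940/27.
Total output Q = 55.7654, so price P = 438 - 3·55.7654 = 270.7037.

270.70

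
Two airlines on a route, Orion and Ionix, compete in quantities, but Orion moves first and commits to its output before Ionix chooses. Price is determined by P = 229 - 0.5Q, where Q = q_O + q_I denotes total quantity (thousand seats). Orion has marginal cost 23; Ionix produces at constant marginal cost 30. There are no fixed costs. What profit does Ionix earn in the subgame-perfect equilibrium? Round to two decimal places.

4278.13

Solve by backward induction. Given q_O, the follower Ionix maximises π_I = (229 - (1/2)q_O - (1/2)q_I)q_I - 30q_I.
∂π_I/∂q_I = 199 - (1/2)q_O - q_I = 0 gives the reaction function q_I = (199 - (1/2)q_O).
The leader anticipates this reaction. Substituting into P = 229 - 0.5Q gives P = 259/2 - (1/4)q_O, so π_O = (259/2 - (1/4)q_O)q_O - 23q_O.
Leader FOC: 213/2 - (1/2)q_O = 0, so q_O = 213.
Then q_I = (199 - (1/2)·213) = 185/2.
Price P = 229 - (1/2)·(611/2) = 305/4.
Ionix's profit: (305/4 - 30)·(185/2) = 4278.1250.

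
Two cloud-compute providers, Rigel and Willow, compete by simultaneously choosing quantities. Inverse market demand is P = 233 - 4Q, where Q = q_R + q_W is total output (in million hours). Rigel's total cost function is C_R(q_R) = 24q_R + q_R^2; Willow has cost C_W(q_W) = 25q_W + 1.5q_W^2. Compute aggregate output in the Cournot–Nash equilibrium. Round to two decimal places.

28.84

Rigel's profit: π_R = (233 - 4Q)q_R - (24q_R + q_R²). Setting ∂π_R/∂q_R = 0: 209 - 10q_R - 4(q_W) = 0.
Willow's profit: π_W = (233 - 4Q)q_W - (25q_W + (3/2)q_W²). Setting ∂π_W/∂q_W = 0: 208 - 11q_W - 4(q_R) = 0.
Best responses: q_R = (209 - 4q_W)/10, q_W = (208 - 4q_R)/11.
Solving the pair: q_R = 1467/94, q_W = 622/47.
Total output Q = 1467/94 + 622/47 = 28.8404.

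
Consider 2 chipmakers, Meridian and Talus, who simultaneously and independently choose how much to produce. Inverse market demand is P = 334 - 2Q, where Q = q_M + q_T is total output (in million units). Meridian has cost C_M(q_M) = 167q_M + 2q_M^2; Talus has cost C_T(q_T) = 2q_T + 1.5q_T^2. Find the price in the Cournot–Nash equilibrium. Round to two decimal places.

225.27

Meridian's profit: π_M = (334 - 2Q)q_M - (167q_M + 2q_M²). Setting ∂π_M/∂q_M = 0: 167 - 8q_M - 2(q_T) = 0.
Talus's profit: π_T = (334 - 2Q)q_T - (2q_T + (3/2)q_T²). Setting ∂π_T/∂q_T = 0: 332 - 7q_T - 2(q_M) = 0.
Rearranging gives the reaction functions q_M = (167 - 2q_T)/8 and q_T = (332 - 2q_M)/7.
Substituting one into the other gives q_M = 505/52 and q_T = 1161/26.
Total output Q = 54.3654, so price P = 334 - 2·54.3654 = 225.2692.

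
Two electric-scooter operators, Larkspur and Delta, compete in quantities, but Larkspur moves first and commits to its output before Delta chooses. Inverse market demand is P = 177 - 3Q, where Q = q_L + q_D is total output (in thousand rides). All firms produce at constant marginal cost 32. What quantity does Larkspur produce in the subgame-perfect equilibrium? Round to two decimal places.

The follower Delta best-responds to any q_L: π_D = (177 - 3Q)q_D - 32q_D.
Setting the follower's marginal profit to zero, 145 - 3q_L - 6q_D = 0, i.e. q_D = (145 - 3q_L)/6.
Larkspur substitutes q_D(q_L) into its own profit: π_L = q_L(177 - 3q_L - (145 - 3q_L)/2) - 32q_L = (209/2 - (3/2)q_L)q_L - 32q_L.
Maximising: ∂π_L/∂q_L = 145/2 - 3q_L = 0, giving q_L = 145/6.
Then q_D = (145 - 3·(145/6))/6 = 145/12.

24.17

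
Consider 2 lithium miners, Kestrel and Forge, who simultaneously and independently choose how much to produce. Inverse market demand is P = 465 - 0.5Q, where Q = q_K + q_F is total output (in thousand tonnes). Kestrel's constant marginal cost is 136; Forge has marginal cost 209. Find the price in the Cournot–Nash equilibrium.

270

Kestrel's profit: π_K = (465 - 0.5Q)q_K - (136q_K). Setting ∂π_K/∂q_K = 0: 329 - q_K - (1/2)(q_F) = 0.
Forge's first-order condition: 256 - q_F - (1/2)(q_K) = 0.
So q_K = (329 - (1/2)q_F) and q_F = (256 - (1/2)q_K).
Substituting one into the other gives q_K = 268 and q_F = 122.
Total output Q = 390, so price P = 465 - (1/2)·390 = 270.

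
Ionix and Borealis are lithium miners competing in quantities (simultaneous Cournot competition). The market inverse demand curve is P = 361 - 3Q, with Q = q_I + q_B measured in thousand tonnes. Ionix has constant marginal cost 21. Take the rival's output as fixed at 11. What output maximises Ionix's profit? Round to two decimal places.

51.17

With the rival's output fixed at 11, Ionix's profit is π_I = (361 - 3·11 - 3q_I)q_I - (21q_I) = (328 - 3q_I)q_I - (21q_I).
∂π_I/∂q_I = 307 - 6q_I = 0, so q_I = 307/6.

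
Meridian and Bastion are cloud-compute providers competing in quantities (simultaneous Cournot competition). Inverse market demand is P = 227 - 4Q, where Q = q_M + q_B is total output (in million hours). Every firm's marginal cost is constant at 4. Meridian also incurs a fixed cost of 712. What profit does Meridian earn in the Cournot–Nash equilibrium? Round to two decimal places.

669.36

Each firm earns π_i = (227 - 4Q)q_i - 4q_i.
First-order condition (treating rivals' output as given): 223 - 8q_i - 4q_j = 0.
By symmetry each firm produces the same amount; substituting q_j = q_i yields q_i = 223/12.
Price P = 227 - 4·(223/6) = 235/3.
Meridian's profit: (235/3 - 4)·(223/12) - 712 = 669.3611.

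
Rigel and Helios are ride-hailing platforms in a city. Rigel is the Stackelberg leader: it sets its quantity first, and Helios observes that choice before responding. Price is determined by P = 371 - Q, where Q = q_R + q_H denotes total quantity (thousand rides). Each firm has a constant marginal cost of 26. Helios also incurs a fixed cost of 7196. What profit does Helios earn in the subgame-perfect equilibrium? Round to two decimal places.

243.06

The follower Helios best-responds to any q_R: π_H = (371 - Q)q_H - 26q_H.
Setting the follower's marginal profit to zero, 345 - q_R - 2q_H = 0, i.e. q_H = (345 - q_R)/2.
Rigel substitutes q_H(q_R) into its own profit: π_R = q_R(371 - q_R - (345 - q_R)/2) - 26q_R = (397/2 - (1/2)q_R)q_R - 26q_R.
The leader's first-order condition 345/2 - q_R = 0 yields q_R = 345/2.
Then q_H = (345 - 345/2)/2 = 345/4.
Price P = 371 - 1035/4 = 449/4.
Helios's profit: (449/4 - 26)·(345/4) - 7196 = 243.0625.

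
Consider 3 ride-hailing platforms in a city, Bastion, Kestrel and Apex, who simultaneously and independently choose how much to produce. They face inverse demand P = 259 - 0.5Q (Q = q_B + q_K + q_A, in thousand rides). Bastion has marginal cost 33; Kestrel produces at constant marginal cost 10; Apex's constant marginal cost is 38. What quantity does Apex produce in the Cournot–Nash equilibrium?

94

Bastion's profit: π_B = (259 - 0.5Q)q_B - (33q_B). Setting ∂π_B/∂q_B = 0: 226 - q_B - (1/2)(q_K + q_A) = 0.
Kestrel's profit: π_K = (259 - 0.5Q)q_K - (10q_K). Setting ∂π_K/∂q_K = 0: 249 - q_K - (1/2)(q_B + q_A) = 0.
Apex's first-order condition: 221 - q_A - (1/2)(q_B + q_K) = 0.
Summing all 3 equations gives 696 − 2Q = 0, hence Q = 348.
Back-substituting: q_B = (226 − 174)/(1/2) = 104, q_K = (249 − 174)/(1/2) = 150, q_A = (221 − 174)/(1/2) = 94.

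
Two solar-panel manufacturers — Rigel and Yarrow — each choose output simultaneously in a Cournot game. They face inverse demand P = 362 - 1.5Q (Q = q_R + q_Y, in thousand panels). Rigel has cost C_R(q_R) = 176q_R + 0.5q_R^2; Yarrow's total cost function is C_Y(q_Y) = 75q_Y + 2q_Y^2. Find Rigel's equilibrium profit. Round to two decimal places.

Rigel's profit: π_R = (362 - 1.5Q)q_R - (176q_R + (1/2)q_R²). Setting ∂π_R/∂q_R = 0: 186 - 4q_R - (3/2)(q_Y) = 0.
Yarrow's profit: π_Y = (362 - 1.5Q)q_Y - (75q_Y + 2q_Y²). Setting ∂π_Y/∂q_Y = 0: 287 - 7q_Y - (3/2)(q_R) = 0.
So q_R = (186 - (3/2)q_Y)/4 and q_Y = (287 - (3/2)q_R)/7.
Solving the pair: q_R = 33.8447, q_Y = 33.7476.
Price P = 362 - (3/2)·67.5922 = 260.6117.
Rigel's profit: 260.6117·33.8447 - 176·33.8447 - (1/2)·33.8447² = 2290.9220.

2290.92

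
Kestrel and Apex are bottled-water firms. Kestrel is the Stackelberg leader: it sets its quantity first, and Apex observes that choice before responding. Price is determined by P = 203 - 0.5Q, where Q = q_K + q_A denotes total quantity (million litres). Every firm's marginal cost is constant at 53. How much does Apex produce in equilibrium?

75

Solve by backward induction. Given q_K, the follower Apex maximises π_A = (203 - (1/2)q_K - (1/2)q_A)q_A - 53q_A.
Setting the follower's marginal profit to zero, 150 - (1/2)q_K - q_A = 0, i.e. q_A = (150 - (1/2)q_K).
The leader anticipates this reaction. Substituting into P = 203 - 0.5Q gives P = 128 - (1/4)q_K, so π_K = (128 - (1/4)q_K)q_K - 53q_K.
Maximising: ∂π_K/∂q_K = 75 - (1/2)q_K = 0, giving q_K = 150.
Then q_A = (150 - (1/2)·150) = 75.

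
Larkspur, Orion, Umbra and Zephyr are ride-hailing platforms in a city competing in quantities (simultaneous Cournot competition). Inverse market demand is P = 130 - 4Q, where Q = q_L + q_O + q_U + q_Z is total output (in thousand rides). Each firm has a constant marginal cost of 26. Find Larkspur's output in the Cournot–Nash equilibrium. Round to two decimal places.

A representative firm's profit is π_i = q_i(130 - 4Q) - 26q_i.
First-order condition (treating rivals' output as given): 104 - 8q_i - 4·Σ_{j≠i} q_j = 0.
With identical firms every q_j equals q_i, so Σ_{j≠i} q_j = 3q_i and 104 = 20q_i, giving q_i = 26/5.

5.20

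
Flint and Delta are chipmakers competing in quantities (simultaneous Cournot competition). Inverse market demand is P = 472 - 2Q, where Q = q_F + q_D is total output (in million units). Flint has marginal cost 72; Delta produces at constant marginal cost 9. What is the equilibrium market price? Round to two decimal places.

184.33

Flint's profit: π_F = (472 - 2Q)q_F - (72q_F). Setting ∂π_F/∂q_F = 0: 400 - 4q_F - 2(q_D) = 0.
Delta's first-order condition: 463 - 4q_D - 2(q_F) = 0.
So q_F = (400 - 2q_D)/4 and q_D = (463 - 2q_F)/4.
Substituting one into the other gives q_F = 337/6 and q_D = 263/3.
Total output Q = 863/6, so price P = 472 - 2·(863/6) = 553/3.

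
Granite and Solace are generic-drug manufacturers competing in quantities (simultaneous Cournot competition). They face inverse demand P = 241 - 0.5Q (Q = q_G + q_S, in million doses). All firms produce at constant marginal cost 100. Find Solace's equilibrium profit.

4418

Each firm earns π_i = (241 - 0.5Q)q_i - 100q_i.
First-order condition (treating rivals' output as given): 141 - q_i - (1/2)q_j = 0.
By symmetry each firm produces the same amount; substituting q_j = q_i yields q_i = 141/(3/2) = 94.
Price P = 241 - (1/2)·188 = 147.
Solace's profit: (147 - 100)·94 = 4418.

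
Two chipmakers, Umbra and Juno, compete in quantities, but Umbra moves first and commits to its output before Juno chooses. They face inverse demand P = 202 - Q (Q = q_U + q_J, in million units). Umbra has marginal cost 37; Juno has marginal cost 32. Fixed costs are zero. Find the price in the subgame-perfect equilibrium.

Solve by backward induction. Given q_U, the follower Juno maximises π_J = (202 - q_U - q_J)q_J - 32q_J.
Setting the follower's marginal profit to zero, 170 - q_U - 2q_J = 0, i.e. q_J = (170 - q_U)/2.
Umbra substitutes q_J(q_U) into its own profit: π_U = q_U(202 - q_U - (170 - q_U)/2) - 37q_U = (117 - (1/2)q_U)q_U - 37q_U.
The leader's first-order condition 80 - q_U = 0 yields q_U = 80.
Then q_J = (170 - 80)/2 = 45.
Total output Q = 125, so price P = 202 - 125 = 77.

77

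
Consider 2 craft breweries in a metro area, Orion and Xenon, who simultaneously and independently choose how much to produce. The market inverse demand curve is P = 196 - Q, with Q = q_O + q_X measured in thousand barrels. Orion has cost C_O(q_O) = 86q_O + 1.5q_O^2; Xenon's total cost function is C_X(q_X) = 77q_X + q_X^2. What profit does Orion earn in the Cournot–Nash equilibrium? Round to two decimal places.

713.58

Orion's profit: π_O = (196 - Q)q_O - (86q_O + (3/2)q_O²). Setting ∂π_O/∂q_O = 0: 110 - 5q_O - (q_X) = 0.
Xenon's profit: π_X = (196 - Q)q_X - (77q_X + q_X²). Setting ∂π_X/∂q_X = 0: 119 - 4q_X - (q_O) = 0.
Rearranging gives the reaction functions q_O = (110 - q_X)/5 and q_X = (119 - q_O)/4.
Substituting one into the other gives q_O = 321/19 and q_X = 485/19.
Price P = 196 - 806/19 = 153.5789.
Orion's profit: 153.5789·(321/19) - 86·(321/19) - (3/2)(321/19)² = 713.5803.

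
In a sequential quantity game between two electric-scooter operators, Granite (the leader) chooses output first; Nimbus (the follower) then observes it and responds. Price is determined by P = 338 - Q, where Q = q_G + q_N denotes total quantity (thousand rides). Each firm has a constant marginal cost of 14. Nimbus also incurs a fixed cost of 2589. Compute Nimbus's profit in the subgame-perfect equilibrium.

The follower Nimbus best-responds to any q_G: π_N = (338 - Q)q_N - 14q_N.
∂π_N/∂q_N = 324 - q_G - 2q_N = 0 gives the reaction function q_N = (324 - q_G)/2.
The leader anticipates this reaction. Substituting into P = 338 - Q gives P = 176 - (1/2)q_G, so π_G = (176 - (1/2)q_G)q_G - 14q_G.
Maximising: ∂π_G/∂q_G = 162 - q_G = 0, giving q_G = 162.
Then q_N = (324 - 162)/2 = 81.
Price P = 338 - 243 = 95.
Nimbus's profit: (95 - 14)·81 - 2589 = 3972.

3972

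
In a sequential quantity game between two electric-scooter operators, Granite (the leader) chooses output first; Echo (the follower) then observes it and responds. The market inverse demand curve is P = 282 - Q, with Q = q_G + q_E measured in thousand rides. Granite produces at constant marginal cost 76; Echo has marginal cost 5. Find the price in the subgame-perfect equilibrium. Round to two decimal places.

109.75

The follower Echo best-responds to any q_G: π_E = (282 - Q)q_E - 5q_E.
∂π_E/∂q_E = 277 - q_G - 2q_E = 0 gives the reaction function q_E = (277 - q_G)/2.
Granite substitutes q_E(q_G) into its own profit: π_G = q_G(282 - q_G - (277 - q_G)/2) - 76q_G = (287/2 - (1/2)q_G)q_G - 76q_G.
The leader's first-order condition 135/2 - q_G = 0 yields q_G = 135/2.
Then q_E = (277 - 135/2)/2 = 419/4.
Total output Q = 689/4, so price P = 282 - 689/4 = 439/4.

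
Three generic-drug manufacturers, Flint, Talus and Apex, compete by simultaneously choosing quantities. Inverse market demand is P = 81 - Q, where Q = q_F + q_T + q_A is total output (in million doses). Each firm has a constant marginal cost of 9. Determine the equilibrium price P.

A representative firm's profit is π_i = q_i(81 - Q) - 9q_i.
Setting ∂π_i/∂q_i = 0 with rivals' quantities fixed: 72 - 2q_i - Σ_{j≠i} q_j = 0.
With identical firms every q_j equals q_i, so Σ_{j≠i} q_j = 2q_i and 72 = 4q_i, giving q_i = 18.
Total output Q = 54, so price P = 81 - 54 = 27.

27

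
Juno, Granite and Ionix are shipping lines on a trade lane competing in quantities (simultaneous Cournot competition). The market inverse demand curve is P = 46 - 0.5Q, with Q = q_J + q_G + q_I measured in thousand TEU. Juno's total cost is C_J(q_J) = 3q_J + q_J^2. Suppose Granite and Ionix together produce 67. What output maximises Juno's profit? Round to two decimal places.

3.17

With rivals' combined output fixed at 67, Juno's profit is π_J = (46 - (1/2)·67 - (1/2)q_J)q_J - (3q_J + q_J²) = (25/2 - (1/2)q_J)q_J - (3q_J + q_J²).
∂π_J/∂q_J = 19/2 - 3q_J = 0, so q_J = 19/6.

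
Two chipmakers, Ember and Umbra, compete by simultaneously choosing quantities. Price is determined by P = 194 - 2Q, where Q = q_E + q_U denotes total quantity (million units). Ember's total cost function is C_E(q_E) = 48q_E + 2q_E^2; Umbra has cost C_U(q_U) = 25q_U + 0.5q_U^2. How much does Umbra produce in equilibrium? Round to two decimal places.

29.44

Ember's profit: π_E = (194 - 2Q)q_E - (48q_E + 2q_E²). Setting ∂π_E/∂q_E = 0: 146 - 8q_E - 2(q_U) = 0.
Umbra's profit: π_U = (194 - 2Q)q_U - (25q_U + (1/2)q_U²). Setting ∂π_U/∂q_U = 0: 169 - 5q_U - 2(q_E) = 0.
Rearranging gives the reaction functions q_E = (146 - 2q_U)/8 and q_U = (169 - 2q_E)/5.
Substituting one into the other gives q_E = 98/9 and q_U = 265/9.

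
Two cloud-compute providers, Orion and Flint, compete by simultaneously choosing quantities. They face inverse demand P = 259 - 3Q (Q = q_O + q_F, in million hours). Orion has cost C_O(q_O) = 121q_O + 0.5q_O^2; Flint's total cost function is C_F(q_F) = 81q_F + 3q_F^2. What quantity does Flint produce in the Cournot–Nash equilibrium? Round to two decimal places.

11.09

Orion's profit: π_O = (259 - 3Q)q_O - (121q_O + (1/2)q_O²). Setting ∂π_O/∂q_O = 0: 138 - 7q_O - 3(q_F) = 0.
Flint's first-order condition: 178 - 12q_F - 3(q_O) = 0.
Rearranging gives the reaction functions q_O = (138 - 3q_F)/7 and q_F = (178 - 3q_O)/12.
Substituting one into the other gives q_O = 374/25 and q_F = 832/75.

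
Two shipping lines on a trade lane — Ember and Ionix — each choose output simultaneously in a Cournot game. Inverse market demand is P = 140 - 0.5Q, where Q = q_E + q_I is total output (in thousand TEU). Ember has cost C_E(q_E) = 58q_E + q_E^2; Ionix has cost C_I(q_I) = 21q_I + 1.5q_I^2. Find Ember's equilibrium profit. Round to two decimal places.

783.26

Ember's profit: π_E = (140 - 0.5Q)q_E - (58q_E + q_E²). Setting ∂π_E/∂q_E = 0: 82 - 3q_E - (1/2)(q_I) = 0.
Ionix's profit: π_I = (140 - 0.5Q)q_I - (21q_I + (3/2)q_I²). Setting ∂π_I/∂q_I = 0: 119 - 4q_I - (1/2)(q_E) = 0.
So q_E = (82 - (1/2)q_I)/3 and q_I = (119 - (1/2)q_E)/4.
Solving the pair: q_E = 1074/47, q_I = 1264/47.
Price P = 140 - (1/2)·49.7447 = 115.1277.
Ember's profit: 115.1277·(1074/47) - 58·(1074/47) - (1074/47)² = 783.2567.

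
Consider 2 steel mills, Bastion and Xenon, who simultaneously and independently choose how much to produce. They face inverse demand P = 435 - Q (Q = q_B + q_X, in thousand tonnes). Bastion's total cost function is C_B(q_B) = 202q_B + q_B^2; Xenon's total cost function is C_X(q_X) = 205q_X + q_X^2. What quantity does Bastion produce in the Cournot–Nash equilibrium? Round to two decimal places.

46.80

Bastion's profit: π_B = (435 - Q)q_B - (202q_B + q_B²). Setting ∂π_B/∂q_B = 0: 233 - 4q_B - (q_X) = 0.
Xenon's first-order condition: 230 - 4q_X - (q_B) = 0.
Best responses: q_B = (233 - q_X)/4, q_X = (230 - q_B)/4.
Substituting one into the other gives q_B = 234/5 and q_X = 229/5.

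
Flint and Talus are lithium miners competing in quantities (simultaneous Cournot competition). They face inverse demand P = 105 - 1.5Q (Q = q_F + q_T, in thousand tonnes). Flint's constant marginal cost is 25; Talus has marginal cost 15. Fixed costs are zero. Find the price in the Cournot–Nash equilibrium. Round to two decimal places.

Flint's profit: π_F = (105 - 1.5Q)q_F - (25q_F). Setting ∂π_F/∂q_F = 0: 80 - 3q_F - (3/2)(q_T) = 0.
Talus's first-order condition: 90 - 3q_T - (3/2)(q_F) = 0.
Rearranging gives the reaction functions q_F = (80 - (3/2)q_T)/3 and q_T = (90 - (3/2)q_F)/3.
Substituting one into the other gives q_F = 140/9 and q_T = 200/9.
Total output Q = 340/9, so price P = 105 - (3/2)·(340/9) = 145/3.

48.33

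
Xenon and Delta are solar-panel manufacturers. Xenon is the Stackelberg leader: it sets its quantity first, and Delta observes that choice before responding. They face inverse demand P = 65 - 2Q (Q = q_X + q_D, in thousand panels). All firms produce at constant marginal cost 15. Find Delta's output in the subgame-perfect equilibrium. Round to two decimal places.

The follower Delta best-responds to any q_X: π_D = (65 - 2Q)q_D - 15q_D.
Follower FOC: 50 - 2q_X - 4q_D = 0, so q_D(q_X) = (50 - 2q_X)/4.
The leader anticipates this reaction. Substituting into P = 65 - 2Q gives P = 40 - q_X, so π_X = (40 - q_X)q_X - 15q_X.
Maximising: ∂π_X/∂q_X = 25 - 2q_X = 0, giving q_X = 25/2.
Then q_D = (50 - 2·(25/2))/4 = 25/4.

6.25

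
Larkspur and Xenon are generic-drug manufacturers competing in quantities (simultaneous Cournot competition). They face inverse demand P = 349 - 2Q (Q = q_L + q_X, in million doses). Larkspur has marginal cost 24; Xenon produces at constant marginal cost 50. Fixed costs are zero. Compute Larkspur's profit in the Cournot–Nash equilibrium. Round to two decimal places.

6844.50

Larkspur's profit: π_L = (349 - 2Q)q_L - (24q_L). Setting ∂π_L/∂q_L = 0: 325 - 4q_L - 2(q_X) = 0.
Xenon's first-order condition: 299 - 4q_X - 2(q_L) = 0.
Best responses: q_L = (325 - 2q_X)/4, q_X = (299 - 2q_L)/4.
Substituting one into the other gives q_L = 117/2 and q_X = 91/2.
Price P = 349 - 2·104 = 141.
Larkspur's profit: (141 - 24)·(117/2) = 6844.5000.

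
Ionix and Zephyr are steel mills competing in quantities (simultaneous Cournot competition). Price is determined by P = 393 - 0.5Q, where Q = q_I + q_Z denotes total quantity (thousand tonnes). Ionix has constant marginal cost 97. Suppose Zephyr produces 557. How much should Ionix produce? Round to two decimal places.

With the rival's output fixed at 557, Ionix's profit is π_I = (393 - (1/2)·557 - (1/2)q_I)q_I - (97q_I) = (229/2 - (1/2)q_I)q_I - (97q_I).
∂π_I/∂q_I = 35/2 - q_I = 0, so q_I = 35/2.

17.50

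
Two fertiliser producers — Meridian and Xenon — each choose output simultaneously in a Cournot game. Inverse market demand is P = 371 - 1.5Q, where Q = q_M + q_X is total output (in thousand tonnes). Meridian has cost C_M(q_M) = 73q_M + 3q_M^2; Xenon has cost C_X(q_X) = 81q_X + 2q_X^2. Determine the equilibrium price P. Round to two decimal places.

276.83

Meridian's profit: π_M = (371 - 1.5Q)q_M - (73q_M + 3q_M²). Setting ∂π_M/∂q_M = 0: 298 - 9q_M - (3/2)(q_X) = 0.
Xenon's first-order condition: 290 - 7q_X - (3/2)(q_M) = 0.
So q_M = (298 - (3/2)q_X)/9 and q_X = (290 - (3/2)q_M)/7.
Solving the pair: q_M = 27.1770, q_X = 35.6049.
Total output Q = 62.7819, so price P = 371 - (3/2)·62.7819 = 276.8272.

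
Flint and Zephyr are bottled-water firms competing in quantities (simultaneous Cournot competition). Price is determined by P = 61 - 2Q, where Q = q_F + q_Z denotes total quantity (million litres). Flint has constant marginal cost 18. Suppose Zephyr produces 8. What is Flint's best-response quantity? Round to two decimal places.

6.75

With the rival's output fixed at 8, Flint's profit is π_F = (61 - 2·8 - 2q_F)q_F - (18q_F) = (45 - 2q_F)q_F - (18q_F).
∂π_F/∂q_F = 27 - 4q_F = 0, so q_F = 27/4.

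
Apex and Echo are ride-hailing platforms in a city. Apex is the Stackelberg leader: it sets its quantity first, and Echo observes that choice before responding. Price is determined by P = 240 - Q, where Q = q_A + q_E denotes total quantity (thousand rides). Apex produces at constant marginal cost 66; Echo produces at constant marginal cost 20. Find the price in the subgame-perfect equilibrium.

The follower Echo best-responds to any q_A: π_E = (240 - Q)q_E - 20q_E.
Setting the follower's marginal profit to zero, 220 - q_A - 2q_E = 0, i.e. q_E = (220 - q_A)/2.
The leader anticipates this reaction. Substituting into P = 240 - Q gives P = 130 - (1/2)q_A, so π_A = (130 - (1/2)q_A)q_A - 66q_A.
Leader FOC: 64 - q_A = 0, so q_A = 64.
Then q_E = (220 - 64)/2 = 78.
Total output Q = 142, so price P = 240 - 142 = 98.

98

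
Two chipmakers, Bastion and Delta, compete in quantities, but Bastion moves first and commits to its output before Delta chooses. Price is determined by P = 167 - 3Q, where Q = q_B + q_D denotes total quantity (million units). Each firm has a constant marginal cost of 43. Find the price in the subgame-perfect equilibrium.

74

Solve by backward induction. Given q_B, the follower Delta maximises π_D = (167 - 3q_B - 3q_D)q_D - 43q_D.
Setting the follower's marginal profit to zero, 124 - 3q_B - 6q_D = 0, i.e. q_D = (124 - 3q_B)/6.
The leader anticipates this reaction. Substituting into P = 167 - 3Q gives P = 105 - (3/2)q_B, so π_B = (105 - (3/2)q_B)q_B - 43q_B.
Leader FOC: 62 - 3q_B = 0, so q_B = 62/3.
Then q_D = (124 - 3·(62/3))/6 = 31/3.
Total output Q = 31, so price P = 167 - 3·31 = 74.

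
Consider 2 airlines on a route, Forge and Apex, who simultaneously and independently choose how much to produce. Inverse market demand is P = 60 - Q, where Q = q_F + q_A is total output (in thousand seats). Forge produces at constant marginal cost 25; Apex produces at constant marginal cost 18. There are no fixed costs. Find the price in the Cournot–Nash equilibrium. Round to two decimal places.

34.33

Forge's profit: π_F = (60 - Q)q_F - (25q_F). Setting ∂π_F/∂q_F = 0: 35 - 2q_F - (q_A) = 0.
Apex's first-order condition: 42 - 2q_A - (q_F) = 0.
Best responses: q_F = (35 - q_A)/2, q_A = (42 - q_F)/2.
Solving the pair: q_F = 28/3, q_A = 49/3.
Total output Q = 77/3, so price P = 60 - 77/3 = 103/3.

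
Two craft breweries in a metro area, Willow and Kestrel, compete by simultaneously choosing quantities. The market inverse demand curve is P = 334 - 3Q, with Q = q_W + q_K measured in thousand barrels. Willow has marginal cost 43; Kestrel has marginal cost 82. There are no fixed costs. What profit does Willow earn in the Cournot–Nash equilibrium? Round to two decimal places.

Willow's profit: π_W = (334 - 3Q)q_W - (43q_W). Setting ∂π_W/∂q_W = 0: 291 - 6q_W - 3(q_K) = 0.
Kestrel's first-order condition: 252 - 6q_K - 3(q_W) = 0.
So q_W = (291 - 3q_K)/6 and q_K = (252 - 3q_W)/6.
Substituting one into the other gives q_W = 110/3 and q_K = 71/3.
Price P = 334 - 3·(181/3) = 153.
Willow's profit: (153 - 43)·(110/3) = 4033.3333.

4033.33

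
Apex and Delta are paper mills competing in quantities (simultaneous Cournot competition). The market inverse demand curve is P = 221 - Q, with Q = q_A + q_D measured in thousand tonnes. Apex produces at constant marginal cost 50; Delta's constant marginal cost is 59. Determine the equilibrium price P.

110

Apex's profit: π_A = (221 - Q)q_A - (50q_A). Setting ∂π_A/∂q_A = 0: 171 - 2q_A - (q_D) = 0.
Delta's first-order condition: 162 - 2q_D - (q_A) = 0.
So q_A = (171 - q_D)/2 and q_D = (162 - q_A)/2.
Solving the pair: q_A = 60, q_D = 51.
Total output Q = 111, so price P = 221 - 111 = 110.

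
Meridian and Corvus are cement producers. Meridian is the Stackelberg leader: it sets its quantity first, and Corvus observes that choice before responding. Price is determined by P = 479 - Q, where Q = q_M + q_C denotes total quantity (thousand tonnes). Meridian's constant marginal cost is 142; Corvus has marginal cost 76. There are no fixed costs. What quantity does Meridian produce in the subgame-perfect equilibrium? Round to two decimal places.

135.50

The follower Corvus best-responds to any q_M: π_C = (479 - Q)q_C - 76q_C.
Setting the follower's marginal profit to zero, 403 - q_M - 2q_C = 0, i.e. q_C = (403 - q_M)/2.
Meridian substitutes q_C(q_M) into its own profit: π_M = q_M(479 - q_M - (403 - q_M)/2) - 142q_M = (555/2 - (1/2)q_M)q_M - 142q_M.
The leader's first-order condition 271/2 - q_M = 0 yields q_M = 271/2.
Then q_C = (403 - 271/2)/2 = 535/4.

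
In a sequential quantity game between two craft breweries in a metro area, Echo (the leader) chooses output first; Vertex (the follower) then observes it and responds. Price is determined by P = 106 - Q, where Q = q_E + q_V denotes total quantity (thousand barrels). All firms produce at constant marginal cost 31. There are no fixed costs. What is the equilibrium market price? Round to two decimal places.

Solve by backward induction. Given q_E, the follower Vertex maximises π_V = (106 - q_E - q_V)q_V - 31q_V.
∂π_V/∂q_V = 75 - q_E - 2q_V = 0 gives the reaction function q_V = (75 - q_E)/2.
Echo substitutes q_V(q_E) into its own profit: π_E = q_E(106 - q_E - (75 - q_E)/2) - 31q_E = (137/2 - (1/2)q_E)q_E - 31q_E.
The leader's first-order condition 75/2 - q_E = 0 yields q_E = 75/2.
Then q_V = (75 - 75/2)/2 = 75/4.
Total output Q = 225/4, so price P = 106 - 225/4 = 199/4.

49.75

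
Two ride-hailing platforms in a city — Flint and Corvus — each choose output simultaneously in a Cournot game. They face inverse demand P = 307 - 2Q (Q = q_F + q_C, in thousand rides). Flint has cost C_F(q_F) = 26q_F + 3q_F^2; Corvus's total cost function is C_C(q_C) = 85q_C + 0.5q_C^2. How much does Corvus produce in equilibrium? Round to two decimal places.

Flint's profit: π_F = (307 - 2Q)q_F - (26q_F + 3q_F²). Setting ∂π_F/∂q_F = 0: 281 - 10q_F - 2(q_C) = 0.
Corvus's profit: π_C = (307 - 2Q)q_C - (85q_C + (1/2)q_C²). Setting ∂π_C/∂q_C = 0: 222 - 5q_C - 2(q_F) = 0.
Best responses: q_F = (281 - 2q_C)/10, q_C = (222 - 2q_F)/5.
Substituting one into the other gives q_F = 961/46 and q_C = 829/23.

36.04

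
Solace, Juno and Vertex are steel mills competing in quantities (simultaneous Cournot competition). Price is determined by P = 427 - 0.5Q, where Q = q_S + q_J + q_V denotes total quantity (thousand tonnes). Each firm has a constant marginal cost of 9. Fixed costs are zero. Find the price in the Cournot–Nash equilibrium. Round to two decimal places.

113.50

A representative firm's profit is π_i = q_i(427 - 0.5Q) - 9q_i.
Setting ∂π_i/∂q_i = 0 with rivals' quantities fixed: 418 - q_i - (1/2)·Σ_{j≠i} q_j = 0.
With identical firms every q_j equals q_i, so Σ_{j≠i} q_j = 2q_i and 418 = 2q_i, giving q_i = 209.
Total output Q = 627, so price P = 427 - (1/2)·627 = 227/2.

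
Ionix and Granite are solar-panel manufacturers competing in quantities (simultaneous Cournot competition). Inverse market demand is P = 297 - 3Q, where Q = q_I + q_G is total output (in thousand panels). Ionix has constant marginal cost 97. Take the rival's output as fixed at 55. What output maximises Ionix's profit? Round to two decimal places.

With the rival's output fixed at 55, Ionix's profit is π_I = (297 - 3·55 - 3q_I)q_I - (97q_I) = (132 - 3q_I)q_I - (97q_I).
∂π_I/∂q_I = 35 - 6q_I = 0, so q_I = 35/6.

5.83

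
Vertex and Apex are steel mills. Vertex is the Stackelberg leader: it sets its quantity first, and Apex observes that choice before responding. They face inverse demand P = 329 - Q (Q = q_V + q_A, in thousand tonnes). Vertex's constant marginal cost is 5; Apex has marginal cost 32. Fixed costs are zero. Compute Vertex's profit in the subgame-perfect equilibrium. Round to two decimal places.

15400.13

The follower Apex best-responds to any q_V: π_A = (329 - Q)q_A - 32q_A.
∂π_A/∂q_A = 297 - q_V - 2q_A = 0 gives the reaction function q_A = (297 - q_V)/2.
The leader anticipates this reaction. Substituting into P = 329 - Q gives P = 361/2 - (1/2)q_V, so π_V = (361/2 - (1/2)q_V)q_V - 5q_V.
Leader FOC: 351/2 - q_V = 0, so q_V = 351/2.
Then q_A = (297 - 351/2)/2 = 243/4.
Price P = 329 - 945/4 = 371/4.
Vertex's profit: (371/4 - 5)·(351/2) = 15400.1250.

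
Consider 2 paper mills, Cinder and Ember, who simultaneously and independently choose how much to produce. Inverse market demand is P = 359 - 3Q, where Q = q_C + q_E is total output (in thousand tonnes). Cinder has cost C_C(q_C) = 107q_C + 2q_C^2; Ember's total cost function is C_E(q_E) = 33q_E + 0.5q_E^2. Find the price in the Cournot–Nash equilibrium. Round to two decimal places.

197.20

Cinder's profit: π_C = (359 - 3Q)q_C - (107q_C + 2q_C²). Setting ∂π_C/∂q_C = 0: 252 - 10q_C - 3(q_E) = 0.
Ember's profit: π_E = (359 - 3Q)q_E - (33q_E + (1/2)q_E²). Setting ∂π_E/∂q_E = 0: 326 - 7q_E - 3(q_C) = 0.
So q_C = (252 - 3q_E)/10 and q_E = (326 - 3q_C)/7.
Solving the pair: q_C = 786/61, q_E = 41.0492.
Total output Q = 53.9344, so price P = 359 - 3·53.9344 = 197.1967.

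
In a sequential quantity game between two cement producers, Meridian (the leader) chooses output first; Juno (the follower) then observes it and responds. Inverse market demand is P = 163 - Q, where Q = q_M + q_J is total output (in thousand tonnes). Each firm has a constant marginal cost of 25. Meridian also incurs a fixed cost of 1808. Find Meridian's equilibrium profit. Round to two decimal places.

Solve by backward induction. Given q_M, the follower Juno maximises π_J = (163 - q_M - q_J)q_J - 25q_J.
Setting the follower's marginal profit to zero, 138 - q_M - 2q_J = 0, i.e. q_J = (138 - q_M)/2.
The leader anticipates this reaction. Substituting into P = 163 - Q gives P = 94 - (1/2)q_M, so π_M = (94 - (1/2)q_M)q_M - 25q_M.
Maximising: ∂π_M/∂q_M = 69 - q_M = 0, giving q_M = 69.
Then q_J = (138 - 69)/2 = 69/2.
Price P = 163 - 207/2 = 119/2.
Meridian's profit: (119/2 - 25)·69 - 1808 = 1145/2.

572.50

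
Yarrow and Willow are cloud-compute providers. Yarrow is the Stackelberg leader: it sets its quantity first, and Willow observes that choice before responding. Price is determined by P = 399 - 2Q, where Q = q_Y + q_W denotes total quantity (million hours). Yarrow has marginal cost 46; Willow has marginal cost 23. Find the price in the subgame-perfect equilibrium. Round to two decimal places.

Solve by backward induction. Given q_Y, the follower Willow maximises π_W = (399 - 2q_Y - 2q_W)q_W - 23q_W.
∂π_W/∂q_W = 376 - 2q_Y - 4q_W = 0 gives the reaction function q_W = (376 - 2q_Y)/4.
The leader anticipates this reaction. Substituting into P = 399 - 2Q gives P = 211 - q_Y, so π_Y = (211 - q_Y)q_Y - 46q_Y.
Leader FOC: 165 - 2q_Y = 0, so q_Y = 165/2.
Then q_W = (376 - 2·(165/2))/4 = 211/4.
Total output Q = 541/4, so price P = 399 - 2·(541/4) = 257/2.

128.50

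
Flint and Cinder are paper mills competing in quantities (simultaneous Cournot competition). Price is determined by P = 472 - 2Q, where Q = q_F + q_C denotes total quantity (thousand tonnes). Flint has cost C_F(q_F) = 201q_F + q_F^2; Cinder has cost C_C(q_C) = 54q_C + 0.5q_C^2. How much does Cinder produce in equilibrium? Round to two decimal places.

Flint's profit: π_F = (472 - 2Q)q_F - (201q_F + q_F²). Setting ∂π_F/∂q_F = 0: 271 - 6q_F - 2(q_C) = 0.
Cinder's profit: π_C = (472 - 2Q)q_C - (54q_C + (1/2)q_C²). Setting ∂π_C/∂q_C = 0: 418 - 5q_C - 2(q_F) = 0.
Rearranging gives the reaction functions q_F = (271 - 2q_C)/6 and q_C = (418 - 2q_F)/5.
Substituting one into the other gives q_F = 519/26 and q_C = 983/13.

75.62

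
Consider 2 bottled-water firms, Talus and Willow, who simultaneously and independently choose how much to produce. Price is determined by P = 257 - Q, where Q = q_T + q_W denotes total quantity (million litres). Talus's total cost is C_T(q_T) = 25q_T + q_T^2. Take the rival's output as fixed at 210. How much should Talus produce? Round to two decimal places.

5.50

With the rival's output fixed at 210, Talus's profit is π_T = (257 - 210 - q_T)q_T - (25q_T + q_T²) = (47 - q_T)q_T - (25q_T + q_T²).
∂π_T/∂q_T = 22 - 4q_T = 0, so q_T = 11/2.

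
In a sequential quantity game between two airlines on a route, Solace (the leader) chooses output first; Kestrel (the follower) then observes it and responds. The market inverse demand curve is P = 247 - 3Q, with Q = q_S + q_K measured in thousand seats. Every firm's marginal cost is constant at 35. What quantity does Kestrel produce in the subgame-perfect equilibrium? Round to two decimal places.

17.67

Solve by backward induction. Given q_S, the follower Kestrel maximises π_K = (247 - 3q_S - 3q_K)q_K - 35q_K.
∂π_K/∂q_K = 212 - 3q_S - 6q_K = 0 gives the reaction function q_K = (212 - 3q_S)/6.
Solace substitutes q_K(q_S) into its own profit: π_S = q_S(247 - 3q_S - (212 - 3q_S)/2) - 35q_S = (141 - (3/2)q_S)q_S - 35q_S.
The leader's first-order condition 106 - 3q_S = 0 yields q_S = 106/3.
Then q_K = (212 - 3·(106/3))/6 = 53/3.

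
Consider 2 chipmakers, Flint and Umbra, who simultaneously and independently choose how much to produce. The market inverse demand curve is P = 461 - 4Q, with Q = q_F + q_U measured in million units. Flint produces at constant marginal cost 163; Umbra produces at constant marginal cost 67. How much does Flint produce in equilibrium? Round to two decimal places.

Flint's profit: π_F = (461 - 4Q)q_F - (163q_F). Setting ∂π_F/∂q_F = 0: 298 - 8q_F - 4(q_U) = 0.
Umbra's profit: π_U = (461 - 4Q)q_U - (67q_U). Setting ∂π_U/∂q_U = 0: 394 - 8q_U - 4(q_F) = 0.
So q_F = (298 - 4q_U)/8 and q_U = (394 - 4q_F)/8.
Substituting one into the other gives q_F = 101/6 and q_U = 245/6.

16.83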